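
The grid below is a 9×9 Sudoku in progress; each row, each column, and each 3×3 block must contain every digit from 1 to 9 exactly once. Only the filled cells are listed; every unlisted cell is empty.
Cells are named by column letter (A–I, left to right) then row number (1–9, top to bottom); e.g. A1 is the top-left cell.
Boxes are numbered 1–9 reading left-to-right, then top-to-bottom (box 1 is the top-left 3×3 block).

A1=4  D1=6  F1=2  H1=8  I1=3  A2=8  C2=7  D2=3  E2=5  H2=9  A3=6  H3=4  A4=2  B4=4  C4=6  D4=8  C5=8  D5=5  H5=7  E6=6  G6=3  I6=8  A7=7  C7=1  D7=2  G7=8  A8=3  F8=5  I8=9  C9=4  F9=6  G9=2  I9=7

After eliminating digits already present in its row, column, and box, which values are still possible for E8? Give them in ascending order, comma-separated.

1,4,7,8

Row 8 already contains {3, 5, 9}.
Column E already contains {5, 6}.
Its 3×3 block (box 8) already contains {2, 5, 6}.
Removing those from 1–9 leaves {1, 4, 7, 8} as the candidates for E8.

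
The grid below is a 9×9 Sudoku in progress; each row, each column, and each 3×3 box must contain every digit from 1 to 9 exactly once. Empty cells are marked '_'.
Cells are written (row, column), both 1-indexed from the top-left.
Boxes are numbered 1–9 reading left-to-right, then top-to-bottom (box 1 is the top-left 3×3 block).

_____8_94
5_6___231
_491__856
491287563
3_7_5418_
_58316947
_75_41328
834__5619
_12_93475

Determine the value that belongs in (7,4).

6

Row 7 already contains {1, 2, 3, 4, 5, 7, 8}.
Column 4 already contains {1, 2, 3}.
Its 3×3 block (box 8) already contains {1, 3, 4, 5, 9}.
The only value from 1–9 not eliminated is 6, so (7,4) = 6.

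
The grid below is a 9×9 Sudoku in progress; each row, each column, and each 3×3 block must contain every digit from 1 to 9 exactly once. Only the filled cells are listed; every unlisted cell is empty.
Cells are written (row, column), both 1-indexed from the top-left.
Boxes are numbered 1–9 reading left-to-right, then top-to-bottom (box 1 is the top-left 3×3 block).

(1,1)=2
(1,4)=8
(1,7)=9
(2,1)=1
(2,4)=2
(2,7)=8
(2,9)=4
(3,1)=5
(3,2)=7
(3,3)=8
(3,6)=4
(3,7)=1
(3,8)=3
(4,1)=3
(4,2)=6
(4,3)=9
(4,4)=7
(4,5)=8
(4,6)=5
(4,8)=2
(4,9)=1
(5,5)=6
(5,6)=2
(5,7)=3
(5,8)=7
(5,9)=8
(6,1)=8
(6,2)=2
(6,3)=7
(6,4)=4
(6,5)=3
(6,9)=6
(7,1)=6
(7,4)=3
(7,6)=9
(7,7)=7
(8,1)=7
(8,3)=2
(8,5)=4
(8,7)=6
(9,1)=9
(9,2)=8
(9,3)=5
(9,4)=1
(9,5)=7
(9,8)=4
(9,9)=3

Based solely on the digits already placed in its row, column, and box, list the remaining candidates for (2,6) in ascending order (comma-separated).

3,6,7

Row 2 already contains {1, 2, 4, 8}.
Column 6 already contains {2, 4, 5, 9}.
Its 3×3 block (box 2) already contains {2, 4, 8}.
Removing those from 1–9 leaves {3, 6, 7} as the candidates for (2,6).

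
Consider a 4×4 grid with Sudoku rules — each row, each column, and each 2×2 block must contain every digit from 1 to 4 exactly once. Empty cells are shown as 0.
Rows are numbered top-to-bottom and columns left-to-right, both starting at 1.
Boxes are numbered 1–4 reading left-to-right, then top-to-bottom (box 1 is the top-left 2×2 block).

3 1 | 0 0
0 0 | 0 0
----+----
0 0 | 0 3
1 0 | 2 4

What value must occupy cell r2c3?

Cell r2c3 itself could take any of {1, 3, 4} by direct elimination.
Consider where 3 can go in column 3.
r1c3 is out (row 1 already has a 3).
r3c3 is out (row 3 already has a 3).
So the only cell in column 3 that can hold 3 is r2c3.
Therefore r2c3 = 3.

3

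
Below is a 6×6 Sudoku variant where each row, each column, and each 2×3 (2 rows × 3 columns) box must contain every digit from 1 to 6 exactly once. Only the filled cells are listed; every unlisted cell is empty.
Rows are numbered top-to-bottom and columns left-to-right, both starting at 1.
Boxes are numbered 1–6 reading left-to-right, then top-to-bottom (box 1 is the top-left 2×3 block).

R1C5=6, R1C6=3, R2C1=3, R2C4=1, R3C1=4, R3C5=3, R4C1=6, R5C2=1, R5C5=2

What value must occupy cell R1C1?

1

Cell R1C1 itself could take any of {1, 2, 5} by direct elimination.
Consider where 1 can go in column 1.
R5C1 is out (row 5 already has a 1).
R6C1 is out (box 5 already has a 1).
So the only cell in column 1 that can hold 1 is R1C1.
Therefore R1C1 = 1.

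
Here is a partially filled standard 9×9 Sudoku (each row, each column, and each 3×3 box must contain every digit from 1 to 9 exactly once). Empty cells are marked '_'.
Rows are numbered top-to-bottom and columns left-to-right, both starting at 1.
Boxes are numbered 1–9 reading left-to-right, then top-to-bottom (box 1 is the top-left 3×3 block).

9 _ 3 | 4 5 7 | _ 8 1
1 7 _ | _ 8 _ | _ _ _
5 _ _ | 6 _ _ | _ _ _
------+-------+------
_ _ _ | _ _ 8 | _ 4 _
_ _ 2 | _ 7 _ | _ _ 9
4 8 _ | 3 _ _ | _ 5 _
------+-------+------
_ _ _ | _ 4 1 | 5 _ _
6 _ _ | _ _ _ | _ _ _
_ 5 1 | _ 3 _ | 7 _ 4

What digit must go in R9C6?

6

Cell R9C6 itself could take any of {2, 6, 9} by direct elimination.
Consider where 6 can go in box 8.
R7C4 is out (column 4 already has a 6).
R8C4 is out (row 8 already has a 6).
R8C5 is out (row 8 already has a 6).
R8C6 is out (row 8 already has a 6).
R9C4 is out (column 4 already has a 6).
So the only cell in box 8 that can hold 6 is R9C6.
Therefore R9C6 = 6.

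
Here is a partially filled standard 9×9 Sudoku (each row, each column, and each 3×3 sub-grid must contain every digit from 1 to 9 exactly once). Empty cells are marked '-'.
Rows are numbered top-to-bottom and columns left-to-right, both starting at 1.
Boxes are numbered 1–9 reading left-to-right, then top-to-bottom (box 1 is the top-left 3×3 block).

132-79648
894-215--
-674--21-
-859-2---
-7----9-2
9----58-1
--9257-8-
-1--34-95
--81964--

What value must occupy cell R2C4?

6

Cell R2C4 itself could take any of {3, 6} by direct elimination.
Consider where 6 can go in row 2.
R2C8 is out (box 3 already has a 6).
R2C9 is out (box 3 already has a 6).
So the only cell in row 2 that can hold 6 is R2C4.
Therefore R2C4 = 6.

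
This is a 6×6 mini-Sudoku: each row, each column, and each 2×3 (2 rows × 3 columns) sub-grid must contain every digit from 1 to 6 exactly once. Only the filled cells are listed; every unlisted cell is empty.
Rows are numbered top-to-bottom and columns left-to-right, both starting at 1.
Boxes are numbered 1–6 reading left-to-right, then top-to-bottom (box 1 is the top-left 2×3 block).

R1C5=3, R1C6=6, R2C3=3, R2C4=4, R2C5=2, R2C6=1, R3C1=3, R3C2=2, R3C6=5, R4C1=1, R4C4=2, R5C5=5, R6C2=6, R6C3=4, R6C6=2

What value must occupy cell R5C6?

4

Cell R5C6 itself could take any of {3, 4} by direct elimination.
Consider where 4 can go in row 5.
R5C1 is out (box 5 already has a 4).
R5C2 is out (box 5 already has a 4).
R5C3 is out (column 3 already has a 4).
R5C4 is out (column 4 already has a 4).
So the only cell in row 5 that can hold 4 is R5C6.
Therefore R5C6 = 4.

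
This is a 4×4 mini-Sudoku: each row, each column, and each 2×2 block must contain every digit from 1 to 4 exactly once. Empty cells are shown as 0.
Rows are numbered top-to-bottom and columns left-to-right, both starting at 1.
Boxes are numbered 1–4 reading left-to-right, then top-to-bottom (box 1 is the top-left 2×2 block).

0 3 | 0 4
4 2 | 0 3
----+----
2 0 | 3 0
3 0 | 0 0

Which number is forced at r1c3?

Cell r1c3 itself could take any of {1, 2} by direct elimination.
Consider where 2 can go in row 1.
r1c1 is out (column 1 already has a 2).
So the only cell in row 1 that can hold 2 is r1c3.
Therefore r1c3 = 2.

2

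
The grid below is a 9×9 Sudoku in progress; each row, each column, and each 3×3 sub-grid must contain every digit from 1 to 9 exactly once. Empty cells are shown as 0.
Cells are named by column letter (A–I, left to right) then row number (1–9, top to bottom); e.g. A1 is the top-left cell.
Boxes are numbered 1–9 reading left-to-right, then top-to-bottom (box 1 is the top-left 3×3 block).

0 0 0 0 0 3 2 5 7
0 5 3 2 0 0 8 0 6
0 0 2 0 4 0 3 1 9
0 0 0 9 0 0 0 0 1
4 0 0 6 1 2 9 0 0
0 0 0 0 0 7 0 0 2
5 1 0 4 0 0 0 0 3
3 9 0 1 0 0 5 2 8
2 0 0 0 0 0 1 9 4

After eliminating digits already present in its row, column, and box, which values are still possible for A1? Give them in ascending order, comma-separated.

1,6,8,9

Row 1 already contains {2, 3, 5, 7}.
Column A already contains {2, 3, 4, 5}.
Its 3×3 block (box 1) already contains {2, 3, 5}.
Removing those from 1–9 leaves {1, 6, 8, 9} as the candidates for A1.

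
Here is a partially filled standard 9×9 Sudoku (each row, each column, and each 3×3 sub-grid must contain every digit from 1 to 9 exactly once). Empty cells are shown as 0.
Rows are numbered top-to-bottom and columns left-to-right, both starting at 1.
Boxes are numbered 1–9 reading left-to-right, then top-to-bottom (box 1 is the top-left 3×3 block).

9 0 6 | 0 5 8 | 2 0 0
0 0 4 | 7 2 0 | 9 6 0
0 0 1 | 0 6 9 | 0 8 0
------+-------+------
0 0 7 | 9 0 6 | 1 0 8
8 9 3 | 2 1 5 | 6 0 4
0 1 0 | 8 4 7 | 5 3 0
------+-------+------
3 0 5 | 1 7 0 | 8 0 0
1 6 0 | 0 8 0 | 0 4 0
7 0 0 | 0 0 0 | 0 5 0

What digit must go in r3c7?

Cell r3c7 itself could take any of {3, 4, 7} by direct elimination.
Consider where 4 can go in box 3.
r1c8 is out (column 8 already has a 4).
r1c9 is out (column 9 already has a 4).
r2c9 is out (row 2 already has a 4).
r3c9 is out (column 9 already has a 4).
So the only cell in box 3 that can hold 4 is r3c7.
Therefore r3c7 = 4.

4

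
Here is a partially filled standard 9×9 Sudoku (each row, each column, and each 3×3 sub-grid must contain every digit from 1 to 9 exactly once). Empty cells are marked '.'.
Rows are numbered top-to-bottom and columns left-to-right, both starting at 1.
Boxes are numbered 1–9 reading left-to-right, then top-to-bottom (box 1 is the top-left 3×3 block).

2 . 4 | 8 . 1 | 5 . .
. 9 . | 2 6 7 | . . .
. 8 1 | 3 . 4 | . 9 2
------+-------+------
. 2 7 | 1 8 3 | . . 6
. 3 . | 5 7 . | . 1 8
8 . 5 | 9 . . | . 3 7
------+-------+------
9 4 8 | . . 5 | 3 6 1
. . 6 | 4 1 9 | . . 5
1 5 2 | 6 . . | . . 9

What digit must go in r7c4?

7

Row 7 already contains {1, 3, 4, 5, 6, 8, 9}.
Column 4 already contains {1, 2, 3, 4, 5, 6, 8, 9}.
Its 3×3 block (box 8) already contains {1, 4, 5, 6, 9}.
The only value from 1–9 not eliminated is 7, so r7c4 = 7.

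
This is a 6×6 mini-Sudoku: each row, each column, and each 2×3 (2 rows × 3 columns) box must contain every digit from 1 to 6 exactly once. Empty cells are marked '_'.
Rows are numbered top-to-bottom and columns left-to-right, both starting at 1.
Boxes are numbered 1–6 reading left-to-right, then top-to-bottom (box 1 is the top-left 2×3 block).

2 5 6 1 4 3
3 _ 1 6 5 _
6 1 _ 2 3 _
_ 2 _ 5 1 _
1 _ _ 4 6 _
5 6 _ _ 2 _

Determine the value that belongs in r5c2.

3

Row 5 already contains {1, 4, 6}.
Column 2 already contains {1, 2, 5, 6}.
Its 2×3 block (box 5) already contains {1, 5, 6}.
The only value from 1–6 not eliminated is 3, so r5c2 = 3.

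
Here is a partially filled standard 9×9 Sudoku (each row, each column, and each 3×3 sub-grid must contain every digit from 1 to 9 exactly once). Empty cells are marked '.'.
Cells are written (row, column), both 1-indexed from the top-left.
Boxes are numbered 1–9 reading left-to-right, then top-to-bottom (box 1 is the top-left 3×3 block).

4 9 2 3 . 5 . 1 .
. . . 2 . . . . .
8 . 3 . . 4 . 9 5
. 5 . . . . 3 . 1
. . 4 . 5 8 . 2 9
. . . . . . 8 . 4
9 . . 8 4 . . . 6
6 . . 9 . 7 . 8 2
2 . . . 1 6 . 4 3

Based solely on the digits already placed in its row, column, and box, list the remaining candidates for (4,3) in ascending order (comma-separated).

6,7,8,9

Row 4 already contains {1, 3, 5}.
Column 3 already contains {2, 3, 4}.
Its 3×3 block (box 4) already contains {4, 5}.
Removing those from 1–9 leaves {6, 7, 8, 9} as the candidates for (4,3).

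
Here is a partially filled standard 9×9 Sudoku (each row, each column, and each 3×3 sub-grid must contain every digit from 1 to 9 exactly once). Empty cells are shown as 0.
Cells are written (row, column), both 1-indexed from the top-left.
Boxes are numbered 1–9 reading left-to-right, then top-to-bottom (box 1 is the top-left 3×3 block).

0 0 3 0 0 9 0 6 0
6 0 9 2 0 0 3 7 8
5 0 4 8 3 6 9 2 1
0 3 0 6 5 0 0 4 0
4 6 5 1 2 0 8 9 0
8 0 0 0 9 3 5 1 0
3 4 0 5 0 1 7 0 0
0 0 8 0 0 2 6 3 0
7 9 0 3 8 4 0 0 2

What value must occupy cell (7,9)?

9

Row 7 already contains {1, 3, 4, 5, 7}.
Column 9 already contains {1, 2, 8}.
Its 3×3 block (box 9) already contains {2, 3, 6, 7}.
The only value from 1–9 not eliminated is 9, so (7,9) = 9.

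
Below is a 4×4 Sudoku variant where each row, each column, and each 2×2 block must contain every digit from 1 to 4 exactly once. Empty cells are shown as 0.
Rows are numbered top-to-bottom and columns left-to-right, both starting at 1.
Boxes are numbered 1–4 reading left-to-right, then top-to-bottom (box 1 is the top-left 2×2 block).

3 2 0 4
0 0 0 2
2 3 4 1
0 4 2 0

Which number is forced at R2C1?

Cell R2C1 itself could take any of {1, 4} by direct elimination.
Consider where 4 can go in box 1.
R2C2 is out (column 2 already has a 4).
So the only cell in box 1 that can hold 4 is R2C1.
Therefore R2C1 = 4.

4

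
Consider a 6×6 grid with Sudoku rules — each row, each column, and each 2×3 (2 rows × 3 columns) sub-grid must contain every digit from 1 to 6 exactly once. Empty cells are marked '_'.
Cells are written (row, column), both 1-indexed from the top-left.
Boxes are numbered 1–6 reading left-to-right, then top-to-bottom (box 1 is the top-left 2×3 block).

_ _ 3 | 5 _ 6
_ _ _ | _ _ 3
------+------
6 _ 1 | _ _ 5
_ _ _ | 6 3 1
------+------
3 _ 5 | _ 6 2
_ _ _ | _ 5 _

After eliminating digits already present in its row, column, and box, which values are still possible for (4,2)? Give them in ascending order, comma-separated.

2,4,5

Row 4 already contains {1, 3, 6}.
Column 2 already contains {}.
Its 2×3 block (box 3) already contains {1, 6}.
Removing those from 1–6 leaves {2, 4, 5} as the candidates for (4,2).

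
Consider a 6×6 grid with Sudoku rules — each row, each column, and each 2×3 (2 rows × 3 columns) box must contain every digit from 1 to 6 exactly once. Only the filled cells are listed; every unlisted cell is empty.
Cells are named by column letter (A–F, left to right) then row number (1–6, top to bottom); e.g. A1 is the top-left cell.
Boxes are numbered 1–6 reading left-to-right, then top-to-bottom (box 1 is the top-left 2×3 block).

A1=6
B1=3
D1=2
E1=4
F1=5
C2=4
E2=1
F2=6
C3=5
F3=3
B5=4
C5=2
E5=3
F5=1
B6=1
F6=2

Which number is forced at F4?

Row 4 already contains {}.
Column F already contains {1, 2, 3, 5, 6}.
Its 2×3 block (box 4) already contains {3}.
The only value from 1–6 not eliminated is 4, so F4 = 4.

4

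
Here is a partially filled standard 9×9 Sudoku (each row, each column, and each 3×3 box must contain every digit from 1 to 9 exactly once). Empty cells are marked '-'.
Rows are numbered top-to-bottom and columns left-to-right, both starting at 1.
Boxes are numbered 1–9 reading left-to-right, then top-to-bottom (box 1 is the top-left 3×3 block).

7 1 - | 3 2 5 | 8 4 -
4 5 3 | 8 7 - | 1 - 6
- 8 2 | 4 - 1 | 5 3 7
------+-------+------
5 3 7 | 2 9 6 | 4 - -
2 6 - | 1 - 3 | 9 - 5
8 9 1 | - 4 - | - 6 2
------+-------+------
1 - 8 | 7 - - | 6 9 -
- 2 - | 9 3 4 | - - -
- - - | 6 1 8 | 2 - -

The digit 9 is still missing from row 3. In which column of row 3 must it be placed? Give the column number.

Consider where 9 can go in row 3.
r3c5 is out (column 5 already has a 9).
So the only cell in row 3 that can hold 9 is r3c1.
That is column 1.

1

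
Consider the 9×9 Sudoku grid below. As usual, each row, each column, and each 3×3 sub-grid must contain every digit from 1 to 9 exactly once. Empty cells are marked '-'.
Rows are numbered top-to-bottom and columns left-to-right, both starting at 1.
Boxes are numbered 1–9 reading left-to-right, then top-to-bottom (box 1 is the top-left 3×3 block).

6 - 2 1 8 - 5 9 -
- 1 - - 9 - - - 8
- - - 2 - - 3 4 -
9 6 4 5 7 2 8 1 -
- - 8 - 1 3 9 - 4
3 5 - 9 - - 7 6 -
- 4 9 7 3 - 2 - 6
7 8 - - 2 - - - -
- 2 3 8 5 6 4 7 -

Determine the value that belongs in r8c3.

6

Cell r8c3 itself could take any of {1, 5, 6} by direct elimination.
Consider where 6 can go in box 7.
r7c1 is out (row 7 already has a 6).
r9c1 is out (row 9 already has a 6).
So the only cell in box 7 that can hold 6 is r8c3.
Therefore r8c3 = 6.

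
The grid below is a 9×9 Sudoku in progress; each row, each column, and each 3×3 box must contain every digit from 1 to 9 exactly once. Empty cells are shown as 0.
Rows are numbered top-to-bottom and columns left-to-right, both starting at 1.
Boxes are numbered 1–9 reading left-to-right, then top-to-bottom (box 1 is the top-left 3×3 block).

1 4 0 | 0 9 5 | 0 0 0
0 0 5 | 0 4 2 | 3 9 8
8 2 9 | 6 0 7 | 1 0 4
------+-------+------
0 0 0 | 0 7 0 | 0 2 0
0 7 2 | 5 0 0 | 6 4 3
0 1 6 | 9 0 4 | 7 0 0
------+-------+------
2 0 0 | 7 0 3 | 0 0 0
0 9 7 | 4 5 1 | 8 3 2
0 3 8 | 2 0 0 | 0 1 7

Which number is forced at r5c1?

Row 5 already contains {2, 3, 4, 5, 6, 7}.
Column 1 already contains {1, 2, 8}.
Its 3×3 block (box 4) already contains {1, 2, 6, 7}.
The only value from 1–9 not eliminated is 9, so r5c1 = 9.

9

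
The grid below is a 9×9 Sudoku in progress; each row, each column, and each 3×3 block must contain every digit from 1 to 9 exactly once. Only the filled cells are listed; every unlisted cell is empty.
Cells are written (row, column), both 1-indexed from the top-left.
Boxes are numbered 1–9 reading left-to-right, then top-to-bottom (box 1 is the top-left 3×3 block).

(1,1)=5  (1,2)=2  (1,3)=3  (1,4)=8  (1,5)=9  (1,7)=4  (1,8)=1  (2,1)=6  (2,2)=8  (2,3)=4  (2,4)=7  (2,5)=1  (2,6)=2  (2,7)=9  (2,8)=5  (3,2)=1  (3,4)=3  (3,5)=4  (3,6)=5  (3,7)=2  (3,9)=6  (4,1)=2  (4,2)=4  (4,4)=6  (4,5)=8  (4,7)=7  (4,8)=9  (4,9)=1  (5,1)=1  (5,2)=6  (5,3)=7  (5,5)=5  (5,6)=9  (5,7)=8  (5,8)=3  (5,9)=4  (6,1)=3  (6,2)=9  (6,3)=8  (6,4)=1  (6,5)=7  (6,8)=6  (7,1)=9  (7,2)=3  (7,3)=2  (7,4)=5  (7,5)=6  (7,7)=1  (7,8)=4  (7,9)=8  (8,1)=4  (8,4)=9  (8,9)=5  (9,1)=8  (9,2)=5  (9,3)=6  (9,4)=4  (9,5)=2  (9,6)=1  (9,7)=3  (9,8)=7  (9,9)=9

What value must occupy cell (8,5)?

Row 8 already contains {4, 5, 9}.
Column 5 already contains {1, 2, 4, 5, 6, 7, 8, 9}.
Its 3×3 block (box 8) already contains {1, 2, 4, 5, 6, 9}.
The only value from 1–9 not eliminated is 3, so (8,5) = 3.

3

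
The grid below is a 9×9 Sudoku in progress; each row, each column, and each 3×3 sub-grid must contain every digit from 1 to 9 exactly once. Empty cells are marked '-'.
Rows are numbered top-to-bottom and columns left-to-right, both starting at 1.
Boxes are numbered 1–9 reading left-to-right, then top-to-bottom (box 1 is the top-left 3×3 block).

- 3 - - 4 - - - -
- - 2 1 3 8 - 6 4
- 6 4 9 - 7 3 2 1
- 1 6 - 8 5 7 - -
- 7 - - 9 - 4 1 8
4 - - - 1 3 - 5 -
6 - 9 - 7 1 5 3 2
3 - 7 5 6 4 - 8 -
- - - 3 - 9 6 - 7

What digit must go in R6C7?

Cell R6C7 itself could take any of {2, 9} by direct elimination.
Consider where 2 can go in box 6.
R4C8 is out (column 8 already has a 2).
R4C9 is out (column 9 already has a 2).
R6C9 is out (column 9 already has a 2).
So the only cell in box 6 that can hold 2 is R6C7.
Therefore R6C7 = 2.

2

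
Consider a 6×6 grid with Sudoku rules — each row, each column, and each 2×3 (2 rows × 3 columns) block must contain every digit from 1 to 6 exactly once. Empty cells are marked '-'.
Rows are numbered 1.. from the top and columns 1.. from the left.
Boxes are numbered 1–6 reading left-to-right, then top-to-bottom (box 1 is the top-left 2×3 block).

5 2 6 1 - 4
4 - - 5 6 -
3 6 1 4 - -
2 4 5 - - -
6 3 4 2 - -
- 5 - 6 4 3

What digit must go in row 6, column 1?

1

Row 6 already contains {3, 4, 5, 6}.
Column 1 already contains {2, 3, 4, 5, 6}.
Its 2×3 block (box 5) already contains {3, 4, 5, 6}.
The only value from 1–6 not eliminated is 1, so row 6, column 1 = 1.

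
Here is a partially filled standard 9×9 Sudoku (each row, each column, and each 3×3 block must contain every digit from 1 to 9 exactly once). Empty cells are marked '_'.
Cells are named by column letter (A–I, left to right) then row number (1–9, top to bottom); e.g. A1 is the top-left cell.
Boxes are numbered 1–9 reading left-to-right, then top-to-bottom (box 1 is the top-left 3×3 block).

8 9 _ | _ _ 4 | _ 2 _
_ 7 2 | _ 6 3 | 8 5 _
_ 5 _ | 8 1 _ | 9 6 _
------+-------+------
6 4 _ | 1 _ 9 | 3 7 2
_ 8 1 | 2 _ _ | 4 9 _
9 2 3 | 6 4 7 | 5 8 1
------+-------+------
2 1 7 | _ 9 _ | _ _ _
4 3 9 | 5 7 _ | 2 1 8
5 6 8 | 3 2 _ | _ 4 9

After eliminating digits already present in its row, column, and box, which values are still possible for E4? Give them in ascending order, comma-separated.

Row 4 already contains {1, 2, 3, 4, 6, 7, 9}.
Column E already contains {1, 2, 4, 6, 7, 9}.
Its 3×3 block (box 5) already contains {1, 2, 4, 6, 7, 9}.
Removing those from 1–9 leaves {5, 8} as the candidates for E4.

5,8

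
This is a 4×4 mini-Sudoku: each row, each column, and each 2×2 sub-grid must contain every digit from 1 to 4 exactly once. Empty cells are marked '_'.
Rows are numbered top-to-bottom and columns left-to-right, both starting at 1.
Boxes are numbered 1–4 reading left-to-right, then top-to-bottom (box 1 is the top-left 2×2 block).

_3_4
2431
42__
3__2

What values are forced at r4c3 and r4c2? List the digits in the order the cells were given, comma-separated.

4,1

For r4c3:
  Consider where 4 can go in box 4.
  r3c3 is out (row 3 already has a 4).
  r3c4 is out (row 3 already has a 4).
  So the only cell in box 4 that can hold 4 is r4c3.
  So r4c3 = 4.
For r4c2:
  Row 4 already contains {2, 3}.
  Column 2 already contains {2, 3, 4}.
  Its 2×2 block (box 3) already contains {2, 3, 4}.
  The only value from 1–4 not eliminated is 1, so r4c2 = 1.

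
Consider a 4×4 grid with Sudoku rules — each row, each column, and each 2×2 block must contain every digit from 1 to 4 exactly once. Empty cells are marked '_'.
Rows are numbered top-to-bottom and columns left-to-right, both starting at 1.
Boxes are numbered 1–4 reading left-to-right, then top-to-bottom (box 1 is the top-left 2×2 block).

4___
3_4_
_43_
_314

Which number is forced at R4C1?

Row 4 already contains {1, 3, 4}.
Column 1 already contains {3, 4}.
Its 2×2 block (box 3) already contains {3, 4}.
The only value from 1–4 not eliminated is 2, so R4C1 = 2.

2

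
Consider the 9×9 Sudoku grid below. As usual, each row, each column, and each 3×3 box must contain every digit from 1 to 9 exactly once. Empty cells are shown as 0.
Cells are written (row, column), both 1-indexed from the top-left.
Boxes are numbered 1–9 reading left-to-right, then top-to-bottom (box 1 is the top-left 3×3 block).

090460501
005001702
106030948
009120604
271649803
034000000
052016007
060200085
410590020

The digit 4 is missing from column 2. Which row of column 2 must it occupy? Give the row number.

2

Consider where 4 can go in column 2.
(3,2) is out (row 3 already has a 4).
(4,2) is out (row 4 already has a 4).
So the only cell in column 2 that can hold 4 is (2,2).
That is row 2.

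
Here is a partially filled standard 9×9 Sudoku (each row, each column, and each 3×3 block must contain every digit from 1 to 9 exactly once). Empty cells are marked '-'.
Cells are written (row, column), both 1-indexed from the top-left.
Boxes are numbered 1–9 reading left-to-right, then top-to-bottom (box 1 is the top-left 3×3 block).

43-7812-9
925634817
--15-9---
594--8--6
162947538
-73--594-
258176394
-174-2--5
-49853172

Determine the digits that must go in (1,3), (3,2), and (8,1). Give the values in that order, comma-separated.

For (1,3):
  Row 1 already contains {1, 2, 3, 4, 7, 8, 9}.
  Column 3 already contains {1, 2, 3, 4, 5, 7, 8, 9}.
  Its 3×3 block (box 1) already contains {1, 2, 3, 4, 5, 9}.
  The only value from 1–9 not eliminated is 6, so (1,3) = 6.
For (3,2):
  Row 3 already contains {1, 5, 9}.
  Column 2 already contains {1, 2, 3, 4, 5, 6, 7, 9}.
  Its 3×3 block (box 1) already contains {1, 2, 3, 4, 5, 9}.
  The only value from 1–9 not eliminated is 8, so (3,2) = 8.
For (8,1):
  Consider where 3 can go in box 7.
  (9,1) is out (row 9 already has a 3).
  So the only cell in box 7 that can hold 3 is (8,1).
  So (8,1) = 3.

6,8,3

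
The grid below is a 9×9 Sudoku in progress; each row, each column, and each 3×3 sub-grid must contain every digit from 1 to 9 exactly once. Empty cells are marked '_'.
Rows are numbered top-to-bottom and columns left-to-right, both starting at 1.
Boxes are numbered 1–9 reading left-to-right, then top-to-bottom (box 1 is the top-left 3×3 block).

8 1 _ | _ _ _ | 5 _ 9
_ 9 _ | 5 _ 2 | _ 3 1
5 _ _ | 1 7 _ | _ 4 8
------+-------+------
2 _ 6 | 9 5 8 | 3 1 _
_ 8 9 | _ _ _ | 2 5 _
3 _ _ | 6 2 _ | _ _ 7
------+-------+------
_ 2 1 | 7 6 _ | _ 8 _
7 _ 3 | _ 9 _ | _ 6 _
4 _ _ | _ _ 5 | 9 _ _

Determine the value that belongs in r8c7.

Cell r8c7 itself could take any of {1, 4} by direct elimination.
Consider where 1 can go in box 9.
r7c7 is out (row 7 already has a 1).
r7c9 is out (row 7 already has a 1).
r8c9 is out (column 9 already has a 1).
r9c8 is out (column 8 already has a 1).
r9c9 is out (column 9 already has a 1).
So the only cell in box 9 that can hold 1 is r8c7.
Therefore r8c7 = 1.

1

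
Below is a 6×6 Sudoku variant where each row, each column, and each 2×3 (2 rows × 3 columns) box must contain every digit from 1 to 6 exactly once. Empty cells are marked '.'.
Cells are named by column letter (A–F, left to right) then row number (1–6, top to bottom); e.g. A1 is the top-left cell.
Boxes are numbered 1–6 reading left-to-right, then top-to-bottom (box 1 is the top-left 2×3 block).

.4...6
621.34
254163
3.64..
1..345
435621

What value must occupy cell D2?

Row 2 already contains {1, 2, 3, 4, 6}.
Column D already contains {1, 3, 4, 6}.
Its 2×3 block (box 2) already contains {3, 4, 6}.
The only value from 1–6 not eliminated is 5, so D2 = 5.

5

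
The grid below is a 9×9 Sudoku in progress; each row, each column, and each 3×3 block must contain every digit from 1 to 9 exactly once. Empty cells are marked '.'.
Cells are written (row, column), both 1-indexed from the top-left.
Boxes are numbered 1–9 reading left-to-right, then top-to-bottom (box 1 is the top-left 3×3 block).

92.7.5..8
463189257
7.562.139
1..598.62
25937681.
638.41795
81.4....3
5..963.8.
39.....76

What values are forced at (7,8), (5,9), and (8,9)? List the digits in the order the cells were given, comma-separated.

2,4,1

For (7,8):
  Row 7 already contains {1, 3, 4, 8}.
  Column 8 already contains {1, 3, 5, 6, 7, 8, 9}.
  Its 3×3 block (box 9) already contains {3, 6, 7, 8}.
  The only value from 1–9 not eliminated is 2, so (7,8) = 2.
For (5,9):
  Row 5 already contains {1, 2, 3, 5, 6, 7, 8, 9}.
  Column 9 already contains {2, 3, 5, 6, 7, 8, 9}.
  Its 3×3 block (box 6) already contains {1, 2, 5, 6, 7, 8, 9}.
  The only value from 1–9 not eliminated is 4, so (5,9) = 4.
For (8,9):
  Consider where 1 can go in box 9.
  (7,7) is out (row 7 already has a 1).
  (7,8) is out (row 7 already has a 1).
  (8,7) is out (column 7 already has a 1).
  (9,7) is out (column 7 already has a 1).
  So the only cell in box 9 that can hold 1 is (8,9).
  So (8,9) = 1.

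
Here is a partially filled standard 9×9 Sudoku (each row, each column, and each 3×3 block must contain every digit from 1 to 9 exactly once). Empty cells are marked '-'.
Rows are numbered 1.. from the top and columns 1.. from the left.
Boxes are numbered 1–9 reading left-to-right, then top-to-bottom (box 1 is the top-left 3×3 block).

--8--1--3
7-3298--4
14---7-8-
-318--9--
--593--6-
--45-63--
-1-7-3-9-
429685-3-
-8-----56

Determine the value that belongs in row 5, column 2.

Row 5 already contains {3, 5, 6, 9}.
Column 2 already contains {1, 2, 3, 4, 8}.
Its 3×3 block (box 4) already contains {1, 3, 4, 5}.
The only value from 1–9 not eliminated is 7, so row 5, column 2 = 7.

7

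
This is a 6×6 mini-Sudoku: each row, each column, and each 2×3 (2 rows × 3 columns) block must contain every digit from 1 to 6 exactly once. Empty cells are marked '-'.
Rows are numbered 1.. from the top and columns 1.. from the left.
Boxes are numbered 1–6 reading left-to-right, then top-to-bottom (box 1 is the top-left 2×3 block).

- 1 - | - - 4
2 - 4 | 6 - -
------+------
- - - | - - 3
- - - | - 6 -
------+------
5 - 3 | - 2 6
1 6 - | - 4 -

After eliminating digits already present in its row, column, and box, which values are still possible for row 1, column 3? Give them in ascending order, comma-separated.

5,6

Row 1 already contains {1, 4}.
Column 3 already contains {3, 4}.
Its 2×3 block (box 1) already contains {1, 2, 4}.
Removing those from 1–6 leaves {5, 6} as the candidates for row 1, column 3.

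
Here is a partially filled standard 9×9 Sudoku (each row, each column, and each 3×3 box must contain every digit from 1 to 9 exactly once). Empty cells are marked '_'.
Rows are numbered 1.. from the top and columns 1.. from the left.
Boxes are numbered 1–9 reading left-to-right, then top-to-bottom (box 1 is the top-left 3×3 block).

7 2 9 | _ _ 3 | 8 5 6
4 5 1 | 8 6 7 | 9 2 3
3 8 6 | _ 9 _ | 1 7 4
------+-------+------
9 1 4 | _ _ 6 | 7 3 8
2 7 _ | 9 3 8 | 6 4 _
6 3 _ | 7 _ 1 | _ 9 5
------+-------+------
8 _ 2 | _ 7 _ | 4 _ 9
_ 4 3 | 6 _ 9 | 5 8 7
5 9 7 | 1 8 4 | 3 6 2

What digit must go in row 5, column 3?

Row 5 already contains {2, 3, 4, 6, 7, 8, 9}.
Column 3 already contains {1, 2, 3, 4, 6, 7, 9}.
Its 3×3 block (box 4) already contains {1, 2, 3, 4, 6, 7, 9}.
The only value from 1–9 not eliminated is 5, so row 5, column 3 = 5.

5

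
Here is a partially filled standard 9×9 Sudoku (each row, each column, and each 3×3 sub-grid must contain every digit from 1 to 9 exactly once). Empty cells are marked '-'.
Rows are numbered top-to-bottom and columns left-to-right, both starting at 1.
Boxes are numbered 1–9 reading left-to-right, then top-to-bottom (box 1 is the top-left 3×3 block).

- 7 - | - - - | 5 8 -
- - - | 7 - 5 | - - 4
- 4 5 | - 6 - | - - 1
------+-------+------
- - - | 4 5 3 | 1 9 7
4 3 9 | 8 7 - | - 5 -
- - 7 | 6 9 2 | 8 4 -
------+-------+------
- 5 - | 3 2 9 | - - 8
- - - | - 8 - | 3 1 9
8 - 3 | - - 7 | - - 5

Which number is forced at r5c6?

Row 5 already contains {3, 4, 5, 7, 8, 9}.
Column 6 already contains {2, 3, 5, 7, 9}.
Its 3×3 block (box 5) already contains {2, 3, 4, 5, 6, 7, 8, 9}.
The only value from 1–9 not eliminated is 1, so r5c6 = 1.

1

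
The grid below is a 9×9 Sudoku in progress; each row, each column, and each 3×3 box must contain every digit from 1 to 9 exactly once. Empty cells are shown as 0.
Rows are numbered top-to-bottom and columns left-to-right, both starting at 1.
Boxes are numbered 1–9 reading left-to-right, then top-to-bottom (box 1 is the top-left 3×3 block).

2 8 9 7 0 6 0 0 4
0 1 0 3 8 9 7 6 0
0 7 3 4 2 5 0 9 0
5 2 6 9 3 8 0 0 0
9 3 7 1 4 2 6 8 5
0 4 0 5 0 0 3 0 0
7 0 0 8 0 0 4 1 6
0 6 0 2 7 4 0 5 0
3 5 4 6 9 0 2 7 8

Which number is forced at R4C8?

4

Row 4 already contains {2, 3, 5, 6, 8, 9}.
Column 8 already contains {1, 5, 6, 7, 8, 9}.
Its 3×3 block (box 6) already contains {3, 5, 6, 8}.
The only value from 1–9 not eliminated is 4, so R4C8 = 4.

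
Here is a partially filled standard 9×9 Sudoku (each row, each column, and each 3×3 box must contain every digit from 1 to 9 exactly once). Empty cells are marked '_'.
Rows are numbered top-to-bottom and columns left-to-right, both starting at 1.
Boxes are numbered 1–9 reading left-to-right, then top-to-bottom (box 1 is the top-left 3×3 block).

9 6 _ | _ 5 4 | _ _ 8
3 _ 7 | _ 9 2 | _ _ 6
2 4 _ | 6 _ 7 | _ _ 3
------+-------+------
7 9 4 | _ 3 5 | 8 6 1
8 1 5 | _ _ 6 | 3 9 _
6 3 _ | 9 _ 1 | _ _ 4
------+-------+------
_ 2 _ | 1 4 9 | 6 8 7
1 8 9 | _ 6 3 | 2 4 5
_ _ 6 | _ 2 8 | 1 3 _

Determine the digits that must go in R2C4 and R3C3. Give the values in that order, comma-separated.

For R2C4:
  Row 2 already contains {2, 3, 6, 7, 9}.
  Column 4 already contains {1, 6, 9}.
  Its 3×3 block (box 2) already contains {2, 4, 5, 6, 7, 9}.
  The only value from 1–9 not eliminated is 8, so R2C4 = 8.
For R3C3:
  Consider where 8 can go in column 3.
  R1C3 is out (row 1 already has a 8).
  R6C3 is out (box 4 already has a 8).
  R7C3 is out (row 7 already has a 8).
  So the only cell in column 3 that can hold 8 is R3C3.
  So R3C3 = 8.

8,8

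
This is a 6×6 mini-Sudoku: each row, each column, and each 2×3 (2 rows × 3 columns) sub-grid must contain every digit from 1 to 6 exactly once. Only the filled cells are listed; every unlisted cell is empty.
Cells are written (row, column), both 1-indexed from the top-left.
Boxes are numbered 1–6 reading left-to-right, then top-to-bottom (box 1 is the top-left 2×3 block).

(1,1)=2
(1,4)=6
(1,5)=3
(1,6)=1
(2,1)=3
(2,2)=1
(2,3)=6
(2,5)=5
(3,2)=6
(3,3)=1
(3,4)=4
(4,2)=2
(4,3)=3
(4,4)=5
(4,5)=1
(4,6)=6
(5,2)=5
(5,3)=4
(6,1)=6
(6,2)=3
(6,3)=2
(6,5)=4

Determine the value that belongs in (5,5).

6

Cell (5,5) itself could take any of {2, 6} by direct elimination.
Consider where 6 can go in column 5.
(3,5) is out (row 3 already has a 6).
So the only cell in column 5 that can hold 6 is (5,5).
Therefore (5,5) = 6.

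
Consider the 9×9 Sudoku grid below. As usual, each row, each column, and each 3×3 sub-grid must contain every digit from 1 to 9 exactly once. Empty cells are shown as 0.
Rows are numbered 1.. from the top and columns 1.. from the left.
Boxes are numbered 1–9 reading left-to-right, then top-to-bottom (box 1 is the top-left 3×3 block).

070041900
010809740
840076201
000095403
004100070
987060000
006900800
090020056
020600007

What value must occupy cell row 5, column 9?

Cell row 5, column 9 itself could take any of {2, 5, 8, 9} by direct elimination.
Consider where 9 can go in column 9.
row 1, column 9 is out (row 1 already has a 9).
row 2, column 9 is out (row 2 already has a 9).
row 6, column 9 is out (row 6 already has a 9).
row 7, column 9 is out (row 7 already has a 9).
So the only cell in column 9 that can hold 9 is row 5, column 9.
Therefore row 5, column 9 = 9.

9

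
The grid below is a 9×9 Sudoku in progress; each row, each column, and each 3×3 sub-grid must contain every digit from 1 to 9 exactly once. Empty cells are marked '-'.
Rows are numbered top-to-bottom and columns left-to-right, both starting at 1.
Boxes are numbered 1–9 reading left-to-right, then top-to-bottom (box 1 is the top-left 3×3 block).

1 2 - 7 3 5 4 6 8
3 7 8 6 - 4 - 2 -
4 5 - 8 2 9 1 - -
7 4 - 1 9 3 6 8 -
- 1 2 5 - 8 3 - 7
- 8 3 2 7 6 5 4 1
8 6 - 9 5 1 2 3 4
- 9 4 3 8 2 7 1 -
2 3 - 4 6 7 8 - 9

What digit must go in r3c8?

Row 3 already contains {1, 2, 4, 5, 8, 9}.
Column 8 already contains {1, 2, 3, 4, 6, 8}.
Its 3×3 block (box 3) already contains {1, 2, 4, 6, 8}.
The only value from 1–9 not eliminated is 7, so r3c8 = 7.

7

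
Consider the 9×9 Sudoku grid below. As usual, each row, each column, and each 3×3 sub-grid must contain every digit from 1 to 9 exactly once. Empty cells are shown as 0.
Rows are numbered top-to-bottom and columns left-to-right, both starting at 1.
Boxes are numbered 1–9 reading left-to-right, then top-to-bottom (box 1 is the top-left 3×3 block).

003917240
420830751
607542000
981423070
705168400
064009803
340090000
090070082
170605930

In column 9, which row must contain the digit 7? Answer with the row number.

Consider where 7 can go in column 9.
r1c9 is out (row 1 already has a 7).
r3c9 is out (row 3 already has a 7).
r4c9 is out (row 4 already has a 7).
r5c9 is out (row 5 already has a 7).
r9c9 is out (row 9 already has a 7).
So the only cell in column 9 that can hold 7 is r7c9.
That is row 7.

7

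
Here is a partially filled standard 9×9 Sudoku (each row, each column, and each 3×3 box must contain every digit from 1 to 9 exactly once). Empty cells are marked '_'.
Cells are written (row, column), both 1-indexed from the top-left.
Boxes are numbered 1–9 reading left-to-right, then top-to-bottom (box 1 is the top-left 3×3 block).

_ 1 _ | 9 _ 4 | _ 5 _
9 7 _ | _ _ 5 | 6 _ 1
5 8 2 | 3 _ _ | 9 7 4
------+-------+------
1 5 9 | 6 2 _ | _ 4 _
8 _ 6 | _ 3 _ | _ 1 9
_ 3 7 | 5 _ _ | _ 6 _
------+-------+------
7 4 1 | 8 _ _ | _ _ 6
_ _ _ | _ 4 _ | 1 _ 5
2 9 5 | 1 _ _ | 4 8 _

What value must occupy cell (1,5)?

7

Cell (1,5) itself could take any of {6, 7, 8} by direct elimination.
Consider where 7 can go in row 1.
(1,1) is out (column 1 already has a 7).
(1,3) is out (column 3 already has a 7).
(1,7) is out (box 3 already has a 7).
(1,9) is out (box 3 already has a 7).
So the only cell in row 1 that can hold 7 is (1,5).
Therefore (1,5) = 7.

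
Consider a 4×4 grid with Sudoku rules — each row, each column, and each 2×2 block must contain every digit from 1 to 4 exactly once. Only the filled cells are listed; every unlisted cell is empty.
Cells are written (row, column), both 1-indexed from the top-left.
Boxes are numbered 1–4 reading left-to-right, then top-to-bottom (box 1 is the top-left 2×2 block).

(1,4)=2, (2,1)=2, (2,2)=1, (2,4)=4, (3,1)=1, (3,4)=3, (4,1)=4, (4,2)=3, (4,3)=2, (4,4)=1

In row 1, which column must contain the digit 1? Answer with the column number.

3

Consider where 1 can go in row 1.
(1,1) is out (column 1 already has a 1).
(1,2) is out (column 2 already has a 1).
So the only cell in row 1 that can hold 1 is (1,3).
That is column 3.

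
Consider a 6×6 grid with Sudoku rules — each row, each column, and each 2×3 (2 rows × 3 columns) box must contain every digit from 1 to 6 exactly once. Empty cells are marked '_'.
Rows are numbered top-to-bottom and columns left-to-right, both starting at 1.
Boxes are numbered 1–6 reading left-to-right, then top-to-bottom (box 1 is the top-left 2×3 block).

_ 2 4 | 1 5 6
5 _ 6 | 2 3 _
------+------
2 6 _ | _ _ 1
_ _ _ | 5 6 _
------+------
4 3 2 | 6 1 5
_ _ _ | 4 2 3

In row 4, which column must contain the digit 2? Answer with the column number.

Consider where 2 can go in row 4.
R4C1 is out (column 1 already has a 2).
R4C2 is out (column 2 already has a 2).
R4C3 is out (column 3 already has a 2).
So the only cell in row 4 that can hold 2 is R4C6.
That is column 6.

6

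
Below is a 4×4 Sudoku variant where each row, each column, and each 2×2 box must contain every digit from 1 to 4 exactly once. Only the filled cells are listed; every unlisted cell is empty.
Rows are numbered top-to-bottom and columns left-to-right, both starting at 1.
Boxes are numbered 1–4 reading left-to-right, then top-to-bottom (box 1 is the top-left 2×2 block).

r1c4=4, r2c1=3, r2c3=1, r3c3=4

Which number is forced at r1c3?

3

Cell r1c3 itself could take any of {2, 3} by direct elimination.
Consider where 3 can go in row 1.
r1c1 is out (column 1 already has a 3).
r1c2 is out (box 1 already has a 3).
So the only cell in row 1 that can hold 3 is r1c3.
Therefore r1c3 = 3.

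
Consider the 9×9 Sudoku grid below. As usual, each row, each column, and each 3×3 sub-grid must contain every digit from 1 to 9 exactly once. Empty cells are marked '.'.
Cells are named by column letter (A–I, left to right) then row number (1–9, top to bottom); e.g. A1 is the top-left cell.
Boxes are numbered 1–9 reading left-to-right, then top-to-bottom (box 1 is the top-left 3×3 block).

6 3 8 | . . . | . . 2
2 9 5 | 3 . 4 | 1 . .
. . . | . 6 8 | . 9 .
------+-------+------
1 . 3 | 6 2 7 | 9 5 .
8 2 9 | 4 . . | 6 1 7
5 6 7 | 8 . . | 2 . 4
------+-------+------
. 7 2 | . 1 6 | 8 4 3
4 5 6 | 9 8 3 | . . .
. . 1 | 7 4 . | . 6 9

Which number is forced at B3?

Cell B3 itself could take any of {1, 4} by direct elimination.
Consider where 1 can go in column B.
B4 is out (row 4 already has a 1).
B9 is out (row 9 already has a 1).
So the only cell in column B that can hold 1 is B3.
Therefore B3 = 1.

1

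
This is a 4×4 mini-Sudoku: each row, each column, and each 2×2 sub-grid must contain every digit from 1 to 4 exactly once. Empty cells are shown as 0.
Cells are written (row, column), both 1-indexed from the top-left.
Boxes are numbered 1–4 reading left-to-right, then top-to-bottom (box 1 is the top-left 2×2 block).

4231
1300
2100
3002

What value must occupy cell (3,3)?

4

Row 3 already contains {1, 2}.
Column 3 already contains {3}.
Its 2×2 block (box 4) already contains {2}.
The only value from 1–4 not eliminated is 4, so (3,3) = 4.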